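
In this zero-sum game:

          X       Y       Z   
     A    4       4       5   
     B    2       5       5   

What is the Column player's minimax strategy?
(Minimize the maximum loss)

Column should play X, value = 4

Work:
Column player minimizes Row's maximum payoff:
Column X: max payoff to Row = 4
Column Y: max payoff to Row = 5
Column Z: max payoff to Row = 5
Minimum is 4, achieved by column X.
Minimax strategy: X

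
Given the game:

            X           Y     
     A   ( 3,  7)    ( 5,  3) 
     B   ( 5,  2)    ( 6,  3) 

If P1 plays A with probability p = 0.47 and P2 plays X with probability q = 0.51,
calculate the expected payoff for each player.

E[P1] = 4.7803, E[P2] = 3.6885

Work:
E[P1] = p·q·π₁(A,X) + p·(1-q)·π₁(A,Y) + (1-p)·q·π₁(B,X) + (1-p)·(1-q)·π₁(B,Y)
= 0.47·0.51·3 + 0.47·0.49·5 + 0.53·0.51·5 + 0.53·0.49·6
= 4.7803

E[P2] = 3.6885 (similar calculation)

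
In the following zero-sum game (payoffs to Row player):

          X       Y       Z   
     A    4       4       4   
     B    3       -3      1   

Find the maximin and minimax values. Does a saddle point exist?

Maximin = 4, Minimax = 4, Saddle: True

Work:
Row minimums: [4, -3] → maximin = 4
Column maximums: [4, 4, 4] → minimax = 4
Saddle point exists! Game value = 4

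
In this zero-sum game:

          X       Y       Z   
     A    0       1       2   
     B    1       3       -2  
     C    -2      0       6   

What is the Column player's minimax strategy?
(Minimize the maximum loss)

Column should play X, value = 1

Work:
Column player minimizes Row's maximum payoff:
Column X: max payoff to Row = 1
Column Y: max payoff to Row = 3
Column Z: max payoff to Row = 6
Minimum is 1, achieved by column X.
Minimax strategy: X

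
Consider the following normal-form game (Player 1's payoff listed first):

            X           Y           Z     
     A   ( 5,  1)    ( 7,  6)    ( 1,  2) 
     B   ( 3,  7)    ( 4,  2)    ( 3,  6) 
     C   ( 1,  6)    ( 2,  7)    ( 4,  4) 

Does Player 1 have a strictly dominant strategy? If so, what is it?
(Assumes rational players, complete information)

No strictly dominant strategy exists for Player 1

Work:
A strategy strictly dominates another if it gives a strictly higher payoff against every opponent action. Compare each pair of P1's strategies column-by-column:
  A vs B: [5 vs 3, 7 vs 4, 1 vs 3] → A does not strictly dominate B (column Z: 1 ≤ 3)
  A vs C: [5 vs 1, 7 vs 2, 1 vs 4] → A does not strictly dominate C (column Z: 1 ≤ 4)
  B vs A: [3 vs 5, 4 vs 7, 3 vs 1] → B does not strictly dominate A (column X: 3 ≤ 5)
  B vs C: [3 vs 1, 4 vs 2, 3 vs 4] → B does not strictly dominate C (column Z: 3 ≤ 4)
  C vs A: [1 vs 5, 2 vs 7, 4 vs 1] → C does not strictly dominate A (column X: 1 ≤ 5)
  C vs B: [1 vs 3, 2 vs 4, 4 vs 3] → C does not strictly dominate B (column X: 1 ≤ 3)
No single strategy strictly dominates all others → no strictly dominant strategy.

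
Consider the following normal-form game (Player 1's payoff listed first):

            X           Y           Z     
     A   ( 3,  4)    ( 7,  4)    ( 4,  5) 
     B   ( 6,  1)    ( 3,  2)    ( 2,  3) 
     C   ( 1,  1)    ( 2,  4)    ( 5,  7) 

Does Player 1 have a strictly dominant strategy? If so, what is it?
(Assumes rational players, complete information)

No strictly dominant strategy exists for Player 1

Work:
A strategy strictly dominates another if it gives a strictly higher payoff against every opponent action. Compare each pair of P1's strategies column-by-column:
  A vs B: [3 vs 6, 7 vs 3, 4 vs 2] → A does not strictly dominate B (column X: 3 ≤ 6)
  A vs C: [3 vs 1, 7 vs 2, 4 vs 5] → A does not strictly dominate C (column Z: 4 ≤ 5)
  B vs A: [6 vs 3, 3 vs 7, 2 vs 4] → B does not strictly dominate A (column Y: 3 ≤ 7)
  B vs C: [6 vs 1, 3 vs 2, 2 vs 5] → B does not strictly dominate C (column Z: 2 ≤ 5)
  C vs A: [1 vs 3, 2 vs 7, 5 vs 4] → C does not strictly dominate A (column X: 1 ≤ 3)
  C vs B: [1 vs 6, 2 vs 3, 5 vs 2] → C does not strictly dominate B (column X: 1 ≤ 6)
No single strategy strictly dominates all others → no strictly dominant strategy.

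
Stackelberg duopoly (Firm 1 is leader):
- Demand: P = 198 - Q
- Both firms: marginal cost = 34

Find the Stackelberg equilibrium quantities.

q₁* (leader) = 82.0, q₂* (follower) = 41.0

Work:
Follower's reaction: q₂ = (a - c - q₁)/2
Leader substitutes: π₁ = q₁·(a - q₁ - (a-c-q₁)/2 - c)
FOC: q₁* = (198 - 34)/2 = 82.00
Then: q₂* = (198 - 34 - 82.0)/2 = 41.00
Leader has first-mover advantage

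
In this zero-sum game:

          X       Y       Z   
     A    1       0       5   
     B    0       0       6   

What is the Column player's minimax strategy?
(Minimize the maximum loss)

Column should play Y, value = 0

Work:
Column player minimizes Row's maximum payoff:
Column X: max payoff to Row = 1
Column Y: max payoff to Row = 0
Column Z: max payoff to Row = 6
Minimum is 0, achieved by column Y.
Minimax strategy: Y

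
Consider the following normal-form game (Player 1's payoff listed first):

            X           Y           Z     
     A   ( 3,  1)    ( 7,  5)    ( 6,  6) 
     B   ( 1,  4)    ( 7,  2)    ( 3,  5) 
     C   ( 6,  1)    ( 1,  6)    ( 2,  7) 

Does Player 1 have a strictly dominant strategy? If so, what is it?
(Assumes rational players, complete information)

No strictly dominant strategy exists for Player 1

Work:
A strategy strictly dominates another if it gives a strictly higher payoff against every opponent action. Compare each pair of P1's strategies column-by-column:
  A vs B: [3 vs 1, 7 vs 7, 6 vs 3] → A does not strictly dominate B (column Y: 7 ≤ 7)
  A vs C: [3 vs 6, 7 vs 1, 6 vs 2] → A does not strictly dominate C (column X: 3 ≤ 6)
  B vs A: [1 vs 3, 7 vs 7, 3 vs 6] → B does not strictly dominate A (column X: 1 ≤ 3)
  B vs C: [1 vs 6, 7 vs 1, 3 vs 2] → B does not strictly dominate C (column X: 1 ≤ 6)
  C vs A: [6 vs 3, 1 vs 7, 2 vs 6] → C does not strictly dominate A (column Y: 1 ≤ 7)
  C vs B: [6 vs 1, 1 vs 7, 2 vs 3] → C does not strictly dominate B (column Y: 1 ≤ 7)
No single strategy strictly dominates all others → no strictly dominant strategy.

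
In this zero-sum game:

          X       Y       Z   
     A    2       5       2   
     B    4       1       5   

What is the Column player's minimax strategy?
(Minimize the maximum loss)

Column should play X, value = 4

Work:
Column player minimizes Row's maximum payoff:
Column X: max payoff to Row = 4
Column Y: max payoff to Row = 5
Column Z: max payoff to Row = 5
Minimum is 4, achieved by column X.
Minimax strategy: X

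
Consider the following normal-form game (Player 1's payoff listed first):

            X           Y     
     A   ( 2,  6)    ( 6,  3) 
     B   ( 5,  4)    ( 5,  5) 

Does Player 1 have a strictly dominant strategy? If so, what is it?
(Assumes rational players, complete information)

No strictly dominant strategy exists for Player 1

Work:
A strategy strictly dominates another if it gives a strictly higher payoff against every opponent action. Compare each pair of P1's strategies column-by-column:
  A vs B: [2 vs 5, 6 vs 5] → A does not strictly dominate B (column X: 2 ≤ 5)
  B vs A: [5 vs 2, 5 vs 6] → B does not strictly dominate A (column Y: 5 ≤ 6)
No single strategy strictly dominates all others → no strictly dominant strategy.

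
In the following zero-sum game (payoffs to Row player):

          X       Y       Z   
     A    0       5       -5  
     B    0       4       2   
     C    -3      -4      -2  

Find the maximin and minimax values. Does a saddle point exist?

Maximin = 0, Minimax = 0, Saddle: True

Work:
Row minimums: [-5, 0, -4] → maximin = 0
Column maximums: [0, 5, 2] → minimax = 0
Saddle point exists! Game value = 0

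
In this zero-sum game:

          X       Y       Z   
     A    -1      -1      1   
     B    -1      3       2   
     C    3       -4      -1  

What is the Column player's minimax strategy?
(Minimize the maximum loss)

Column should play Z, value = 2

Work:
Column player minimizes Row's maximum payoff:
Column X: max payoff to Row = 3
Column Y: max payoff to Row = 3
Column Z: max payoff to Row = 2
Minimum is 2, achieved by column Z.
Minimax strategy: Z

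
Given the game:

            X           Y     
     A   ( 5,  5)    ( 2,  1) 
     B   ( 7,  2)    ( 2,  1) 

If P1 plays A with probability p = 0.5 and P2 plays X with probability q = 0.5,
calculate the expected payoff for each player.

E[P1] = 4.0, E[P2] = 2.25

Work:
E[P1] = p·q·π₁(A,X) + p·(1-q)·π₁(A,Y) + (1-p)·q·π₁(B,X) + (1-p)·(1-q)·π₁(B,Y)
= 0.5·0.5·5 + 0.5·0.5·2 + 0.5·0.5·7 + 0.5·0.5·2
= 4.0

E[P2] = 2.25 (similar calculation)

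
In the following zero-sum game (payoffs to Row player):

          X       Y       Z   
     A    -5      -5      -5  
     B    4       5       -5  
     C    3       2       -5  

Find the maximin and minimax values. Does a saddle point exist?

Maximin = -5, Minimax = -5, Saddle: True

Work:
Row minimums: [-5, -5, -5] → maximin = -5
Column maximums: [4, 5, -5] → minimax = -5
Saddle point exists! Game value = -5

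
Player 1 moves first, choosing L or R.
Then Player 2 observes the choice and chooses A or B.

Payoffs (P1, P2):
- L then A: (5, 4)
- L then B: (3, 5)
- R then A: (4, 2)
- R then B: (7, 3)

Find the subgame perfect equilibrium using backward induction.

P1 plays R, P2 plays B after L and B after R; Payoff (7, 3)

Work:
Backward induction:
After L: P2 chooses B → P1 gets 3
After R: P2 chooses B → P1 gets 7
P1 chooses R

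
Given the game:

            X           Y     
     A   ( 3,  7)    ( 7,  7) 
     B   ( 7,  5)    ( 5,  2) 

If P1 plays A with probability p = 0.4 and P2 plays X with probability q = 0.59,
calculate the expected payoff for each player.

E[P1] = 5.564, E[P2] = 5.062

Work:
E[P1] = p·q·π₁(A,X) + p·(1-q)·π₁(A,Y) + (1-p)·q·π₁(B,X) + (1-p)·(1-q)·π₁(B,Y)
= 0.4·0.59·3 + 0.4·0.41·7 + 0.6·0.59·7 + 0.6·0.41·5
= 5.564

E[P2] = 5.062 (similar calculation)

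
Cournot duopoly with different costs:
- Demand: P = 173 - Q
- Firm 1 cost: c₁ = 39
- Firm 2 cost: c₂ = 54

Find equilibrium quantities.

q₁* = 49.67, q₂* = 34.67

Work:
Reaction: q₁ = (173 - 39 - q₂)/2
Reaction: q₂ = (173 - 54 - q₁)/2
Solve simultaneously:
q₁* = (173 - 2×39 + 54)/3 = 49.67
q₂* = (173 - 2×54 + 39)/3 = 34.67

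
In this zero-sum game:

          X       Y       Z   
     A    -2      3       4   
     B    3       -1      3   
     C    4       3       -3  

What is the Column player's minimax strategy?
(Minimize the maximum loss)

Column should play Y, value = 3

Work:
Column player minimizes Row's maximum payoff:
Column X: max payoff to Row = 4
Column Y: max payoff to Row = 3
Column Z: max payoff to Row = 4
Minimum is 3, achieved by column Y.
Minimax strategy: Y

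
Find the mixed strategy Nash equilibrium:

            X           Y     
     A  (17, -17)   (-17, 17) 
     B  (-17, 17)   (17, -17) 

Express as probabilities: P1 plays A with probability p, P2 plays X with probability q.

p = 0.5, q = 0.5

Work:
Find probabilities that make opponent indifferent:
P2 chooses q to make P1 indifferent between A and B
P1 chooses p to make P2 indifferent between X and Y
Mixed NE: P1 plays (A: 0.5, B: 0.5), P2 plays (X: 0.5, Y: 0.5)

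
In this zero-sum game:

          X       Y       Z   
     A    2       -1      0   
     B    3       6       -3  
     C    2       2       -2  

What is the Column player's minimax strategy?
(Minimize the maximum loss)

Column should play Z, value = 0

Work:
Column player minimizes Row's maximum payoff:
Column X: max payoff to Row = 3
Column Y: max payoff to Row = 6
Column Z: max payoff to Row = 0
Minimum is 0, achieved by column Z.
Minimax strategy: Z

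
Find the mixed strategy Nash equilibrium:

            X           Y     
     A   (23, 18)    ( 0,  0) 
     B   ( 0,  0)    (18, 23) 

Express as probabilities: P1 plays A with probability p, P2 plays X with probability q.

p = 0.561, q = 0.439

Work:
Find probabilities that make opponent indifferent:
P2 chooses q to make P1 indifferent between A and B
P1 chooses p to make P2 indifferent between X and Y
Mixed NE: P1 plays (A: 0.561, B: 0.439), P2 plays (X: 0.439, Y: 0.561)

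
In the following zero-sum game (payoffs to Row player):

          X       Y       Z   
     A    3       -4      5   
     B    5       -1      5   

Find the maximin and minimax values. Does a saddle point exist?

Maximin = -1, Minimax = -1, Saddle: True

Work:
Row minimums: [-4, -1] → maximin = -1
Column maximums: [5, -1, 5] → minimax = -1
Saddle point exists! Game value = -1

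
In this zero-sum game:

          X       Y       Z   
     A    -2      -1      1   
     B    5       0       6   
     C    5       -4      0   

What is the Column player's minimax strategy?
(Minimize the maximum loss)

Column should play Y, value = 0

Work:
Column player minimizes Row's maximum payoff:
Column X: max payoff to Row = 5
Column Y: max payoff to Row = 0
Column Z: max payoff to Row = 6
Minimum is 0, achieved by column Y.
Minimax strategy: Y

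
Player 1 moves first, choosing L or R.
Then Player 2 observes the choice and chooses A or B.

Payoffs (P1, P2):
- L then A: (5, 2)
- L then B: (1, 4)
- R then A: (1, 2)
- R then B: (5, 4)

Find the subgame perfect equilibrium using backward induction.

P1 plays R, P2 plays B after L and B after R; Payoff (5, 4)

Work:
Backward induction:
After L: P2 chooses B → P1 gets 1
After R: P2 chooses B → P1 gets 5
P1 chooses R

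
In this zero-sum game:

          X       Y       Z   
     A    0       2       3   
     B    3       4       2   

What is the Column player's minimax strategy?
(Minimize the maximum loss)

Column should play X or Z (all achieve the minimum), value = 3

Work:
Column player minimizes Row's maximum payoff:
Column X: max payoff to Row = 3
Column Y: max payoff to Row = 4
Column Z: max payoff to Row = 3
Minimum is 3, achieved by columns X, Z (tied).
Each of X or Z is a minimax strategy.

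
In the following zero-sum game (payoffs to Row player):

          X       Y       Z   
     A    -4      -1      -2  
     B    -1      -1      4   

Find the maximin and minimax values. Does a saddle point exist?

Maximin = -1, Minimax = -1, Saddle: True

Work:
Row minimums: [-4, -1] → maximin = -1
Column maximums: [-1, -1, 4] → minimax = -1
Saddle point exists! Game value = -1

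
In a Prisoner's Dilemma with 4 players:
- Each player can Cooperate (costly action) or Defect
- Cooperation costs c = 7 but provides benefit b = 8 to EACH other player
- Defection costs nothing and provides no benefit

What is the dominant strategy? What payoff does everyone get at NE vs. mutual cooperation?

Dominant: Defect; NE payoff = 0; Coop payoff = 17

Work:
Defect dominates (saves cost c = 7, benefit to others is external)
NE: All defect → everyone gets 0
If all cooperate: each receives (3)×8 - 7 = 17
Social dilemma: 17 > 0 but NE gives 0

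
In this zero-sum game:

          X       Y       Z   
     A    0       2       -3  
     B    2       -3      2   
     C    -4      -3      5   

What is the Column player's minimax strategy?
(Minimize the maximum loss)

Column should play X or Y (all achieve the minimum), value = 2

Work:
Column player minimizes Row's maximum payoff:
Column X: max payoff to Row = 2
Column Y: max payoff to Row = 2
Column Z: max payoff to Row = 5
Minimum is 2, achieved by columns X, Y (tied).
Each of X or Y is a minimax strategy.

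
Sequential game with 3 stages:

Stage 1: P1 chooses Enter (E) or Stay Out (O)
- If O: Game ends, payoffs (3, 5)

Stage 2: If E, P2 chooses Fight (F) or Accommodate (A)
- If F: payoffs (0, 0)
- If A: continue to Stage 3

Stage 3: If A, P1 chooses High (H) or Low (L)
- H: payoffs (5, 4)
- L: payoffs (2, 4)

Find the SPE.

SPE: (E, A, H); Outcome (5, 4)

Work:
Stage 3: P1 chooses H (5 vs 2)
Stage 2: P2: F->0, A->4 (anticipating H). Choose A
Stage 1: P1: O->3, E->5 (anticipating A, H). Choose E
SPE path: E -> A -> H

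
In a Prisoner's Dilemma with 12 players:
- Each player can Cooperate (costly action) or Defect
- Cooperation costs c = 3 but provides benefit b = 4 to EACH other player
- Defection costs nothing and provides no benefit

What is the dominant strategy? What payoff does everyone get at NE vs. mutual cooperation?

Dominant: Defect; NE payoff = 0; Coop payoff = 41

Work:
Defect dominates (saves cost c = 3, benefit to others is external)
NE: All defect → everyone gets 0
If all cooperate: each receives (11)×4 - 3 = 41
Social dilemma: 41 > 0 but NE gives 0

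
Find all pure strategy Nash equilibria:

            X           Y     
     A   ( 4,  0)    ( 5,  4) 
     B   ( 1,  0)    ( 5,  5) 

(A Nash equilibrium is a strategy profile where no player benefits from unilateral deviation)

Nash equilibrium: (A, Y), (B, Y)

Work:
Best responses:
  P1 vs X: payoffs [4, 1] → best response A (payoff 4)
  P1 vs Y: payoffs [5, 5] → best response A/B (payoff 5)
  P2 vs A: payoffs [0, 4] → best response Y (payoff 4)
  P2 vs B: payoffs [0, 5] → best response Y (payoff 5)
Mutual best responses: (A,Y), (B,Y) → Nash equilibria.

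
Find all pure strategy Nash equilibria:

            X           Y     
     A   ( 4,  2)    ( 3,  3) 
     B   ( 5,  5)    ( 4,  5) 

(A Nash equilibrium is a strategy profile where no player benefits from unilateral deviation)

Nash equilibrium: (B, X), (B, Y)

Work:
Best responses:
  P1 vs X: payoffs [4, 5] → best response B (payoff 5)
  P1 vs Y: payoffs [3, 4] → best response B (payoff 4)
  P2 vs A: payoffs [2, 3] → best response Y (payoff 3)
  P2 vs B: payoffs [5, 5] → best response X/Y (payoff 5)
Mutual best responses: (B,X), (B,Y) → Nash equilibria.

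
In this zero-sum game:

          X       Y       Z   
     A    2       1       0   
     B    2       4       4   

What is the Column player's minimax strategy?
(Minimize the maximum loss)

Column should play X, value = 2

Work:
Column player minimizes Row's maximum payoff:
Column X: max payoff to Row = 2
Column Y: max payoff to Row = 4
Column Z: max payoff to Row = 4
Minimum is 2, achieved by column X.
Minimax strategy: X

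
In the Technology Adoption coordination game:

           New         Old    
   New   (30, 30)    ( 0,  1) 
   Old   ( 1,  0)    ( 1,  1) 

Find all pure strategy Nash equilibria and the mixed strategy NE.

Pure NE: (New, New) and (Old, Old); Mixed NE: p = 0.0333, q = 0.0333

Work:
Check pure NE:
(New, New): (30, 30) - no unilateral deviation beneficial
(Old, Old): (1, 1) - no unilateral deviation beneficial
Mixed NE: P1 plays New with p = 0.0333, P2 plays New with q = 0.0333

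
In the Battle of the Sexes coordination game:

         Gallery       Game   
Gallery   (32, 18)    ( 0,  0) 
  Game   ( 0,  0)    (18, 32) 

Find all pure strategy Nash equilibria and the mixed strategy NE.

Pure NE: (Gallery, Gallery) and (Game, Game); Mixed NE: p = 0.64, q = 0.36

Work:
Check pure NE:
(Gallery, Gallery): (32, 18) - no unilateral deviation beneficial
(Game, Game): (18, 32) - no unilateral deviation beneficial
Mixed NE: P1 plays Gallery with p = 0.64, P2 plays Gallery with q = 0.36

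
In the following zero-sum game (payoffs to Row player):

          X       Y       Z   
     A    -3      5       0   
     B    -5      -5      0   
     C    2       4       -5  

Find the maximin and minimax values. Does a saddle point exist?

Maximin = -3, Minimax = 0, Saddle: False

Work:
Row minimums: [-3, -5, -5] → maximin = -3
Column maximums: [2, 5, 0] → minimax = 0
No saddle point (maximin ≠ minimax). Mixed strategy needed.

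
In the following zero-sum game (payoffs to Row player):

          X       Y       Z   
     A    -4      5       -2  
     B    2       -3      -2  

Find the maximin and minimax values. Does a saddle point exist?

Maximin = -3, Minimax = -2, Saddle: False

Work:
Row minimums: [-4, -3] → maximin = -3
Column maximums: [2, 5, -2] → minimax = -2
No saddle point (maximin ≠ minimax). Mixed strategy needed.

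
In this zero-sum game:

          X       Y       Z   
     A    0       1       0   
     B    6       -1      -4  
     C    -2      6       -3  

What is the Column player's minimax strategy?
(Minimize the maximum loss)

Column should play Z, value = 0

Work:
Column player minimizes Row's maximum payoff:
Column X: max payoff to Row = 6
Column Y: max payoff to Row = 6
Column Z: max payoff to Row = 0
Minimum is 0, achieved by column Z.
Minimax strategy: Z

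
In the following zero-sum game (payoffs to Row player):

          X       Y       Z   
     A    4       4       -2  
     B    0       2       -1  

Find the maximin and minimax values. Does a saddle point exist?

Maximin = -1, Minimax = -1, Saddle: True

Work:
Row minimums: [-2, -1] → maximin = -1
Column maximums: [4, 4, -1] → minimax = -1
Saddle point exists! Game value = -1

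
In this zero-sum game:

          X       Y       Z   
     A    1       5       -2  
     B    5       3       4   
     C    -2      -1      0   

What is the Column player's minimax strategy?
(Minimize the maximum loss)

Column should play Z, value = 4

Work:
Column player minimizes Row's maximum payoff:
Column X: max payoff to Row = 5
Column Y: max payoff to Row = 5
Column Z: max payoff to Row = 4
Minimum is 4, achieved by column Z.
Minimax strategy: Z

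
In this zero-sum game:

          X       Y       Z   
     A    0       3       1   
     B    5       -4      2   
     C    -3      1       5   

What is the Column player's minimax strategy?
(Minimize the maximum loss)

Column should play Y, value = 3

Work:
Column player minimizes Row's maximum payoff:
Column X: max payoff to Row = 5
Column Y: max payoff to Row = 3
Column Z: max payoff to Row = 5
Minimum is 3, achieved by column Y.
Minimax strategy: Y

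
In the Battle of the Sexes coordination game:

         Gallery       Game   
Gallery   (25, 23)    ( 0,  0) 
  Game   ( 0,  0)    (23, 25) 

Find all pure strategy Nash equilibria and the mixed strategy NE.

Pure NE: (Gallery, Gallery) and (Game, Game); Mixed NE: p = 0.5208, q = 0.4792

Work:
Check pure NE:
(Gallery, Gallery): (25, 23) - no unilateral deviation beneficial
(Game, Game): (23, 25) - no unilateral deviation beneficial
Mixed NE: P1 plays Gallery with p = 0.5208, P2 plays Gallery with q = 0.4792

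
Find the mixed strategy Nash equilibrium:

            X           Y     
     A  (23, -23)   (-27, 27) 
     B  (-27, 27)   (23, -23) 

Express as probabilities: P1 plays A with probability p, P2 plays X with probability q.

p = 0.5, q = 0.5

Work:
Find probabilities that make opponent indifferent:
P2 chooses q to make P1 indifferent between A and B
P1 chooses p to make P2 indifferent between X and Y
Mixed NE: P1 plays (A: 0.5, B: 0.5), P2 plays (X: 0.5, Y: 0.5)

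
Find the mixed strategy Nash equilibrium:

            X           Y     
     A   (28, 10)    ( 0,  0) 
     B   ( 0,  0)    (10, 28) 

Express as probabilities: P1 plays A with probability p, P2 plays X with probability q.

p = 0.7368, q = 0.2632

Work:
Find probabilities that make opponent indifferent:
P2 chooses q to make P1 indifferent between A and B
P1 chooses p to make P2 indifferent between X and Y
Mixed NE: P1 plays (A: 0.7368, B: 0.2632), P2 plays (X: 0.2632, Y: 0.7368)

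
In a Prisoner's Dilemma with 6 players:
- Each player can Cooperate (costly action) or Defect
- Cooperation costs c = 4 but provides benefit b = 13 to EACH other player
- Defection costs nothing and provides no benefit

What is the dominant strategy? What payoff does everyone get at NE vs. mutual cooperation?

Dominant: Defect; NE payoff = 0; Coop payoff = 61

Work:
Defect dominates (saves cost c = 4, benefit to others is external)
NE: All defect → everyone gets 0
If all cooperate: each receives (5)×13 - 4 = 61
Social dilemma: 61 > 0 but NE gives 0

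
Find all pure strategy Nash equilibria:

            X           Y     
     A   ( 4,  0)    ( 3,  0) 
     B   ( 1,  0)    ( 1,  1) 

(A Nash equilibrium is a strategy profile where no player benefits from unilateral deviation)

Nash equilibrium: (A, X), (A, Y)

Work:
Best responses:
  P1 vs X: payoffs [4, 1] → best response A (payoff 4)
  P1 vs Y: payoffs [3, 1] → best response A (payoff 3)
  P2 vs A: payoffs [0, 0] → best response X/Y (payoff 0)
  P2 vs B: payoffs [0, 1] → best response Y (payoff 1)
Mutual best responses: (A,X), (A,Y) → Nash equilibria.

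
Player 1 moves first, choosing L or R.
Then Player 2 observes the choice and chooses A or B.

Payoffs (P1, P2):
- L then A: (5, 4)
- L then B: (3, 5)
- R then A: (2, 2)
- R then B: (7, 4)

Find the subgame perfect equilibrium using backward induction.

P1 plays R, P2 plays B after L and B after R; Payoff (7, 4)

Work:
Backward induction:
After L: P2 chooses B → P1 gets 3
After R: P2 chooses B → P1 gets 7
P1 chooses R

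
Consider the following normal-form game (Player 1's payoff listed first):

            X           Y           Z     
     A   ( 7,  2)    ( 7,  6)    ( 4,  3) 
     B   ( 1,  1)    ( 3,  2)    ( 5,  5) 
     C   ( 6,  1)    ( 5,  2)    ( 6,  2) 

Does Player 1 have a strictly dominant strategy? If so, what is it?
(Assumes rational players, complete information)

No strictly dominant strategy exists for Player 1

Work:
A strategy strictly dominates another if it gives a strictly higher payoff against every opponent action. Compare each pair of P1's strategies column-by-column:
  A vs B: [7 vs 1, 7 vs 3, 4 vs 5] → A does not strictly dominate B (column Z: 4 ≤ 5)
  A vs C: [7 vs 6, 7 vs 5, 4 vs 6] → A does not strictly dominate C (column Z: 4 ≤ 6)
  B vs A: [1 vs 7, 3 vs 7, 5 vs 4] → B does not strictly dominate A (column X: 1 ≤ 7)
  B vs C: [1 vs 6, 3 vs 5, 5 vs 6] → B does not strictly dominate C (column X: 1 ≤ 6)
  C vs A: [6 vs 7, 5 vs 7, 6 vs 4] → C does not strictly dominate A (column X: 6 ≤ 7)
  C vs B: [6 vs 1, 5 vs 3, 6 vs 5] → C strictly dominates B
No single strategy strictly dominates all others → no strictly dominant strategy.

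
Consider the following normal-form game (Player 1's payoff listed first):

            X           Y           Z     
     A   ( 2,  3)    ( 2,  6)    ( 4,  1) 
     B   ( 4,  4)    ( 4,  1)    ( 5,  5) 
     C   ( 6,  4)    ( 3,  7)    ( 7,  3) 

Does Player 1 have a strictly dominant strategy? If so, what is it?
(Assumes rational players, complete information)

No strictly dominant strategy exists for Player 1

Work:
A strategy strictly dominates another if it gives a strictly higher payoff against every opponent action. Compare each pair of P1's strategies column-by-column:
  A vs B: [2 vs 4, 2 vs 4, 4 vs 5] → A does not strictly dominate B (column X: 2 ≤ 4)
  A vs C: [2 vs 6, 2 vs 3, 4 vs 7] → A does not strictly dominate C (column X: 2 ≤ 6)
  B vs A: [4 vs 2, 4 vs 2, 5 vs 4] → B strictly dominates A
  B vs C: [4 vs 6, 4 vs 3, 5 vs 7] → B does not strictly dominate C (column X: 4 ≤ 6)
  C vs A: [6 vs 2, 3 vs 2, 7 vs 4] → C strictly dominates A
  C vs B: [6 vs 4, 3 vs 4, 7 vs 5] → C does not strictly dominate B (column Y: 3 ≤ 4)
No single strategy strictly dominates all others → no strictly dominant strategy.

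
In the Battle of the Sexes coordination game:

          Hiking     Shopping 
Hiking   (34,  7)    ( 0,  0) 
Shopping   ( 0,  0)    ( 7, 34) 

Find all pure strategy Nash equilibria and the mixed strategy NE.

Pure NE: (Hiking, Hiking) and (Shopping, Shopping); Mixed NE: p = 0.8293, q = 0.1707

Work:
Check pure NE:
(Hiking, Hiking): (34, 7) - no unilateral deviation beneficial
(Shopping, Shopping): (7, 34) - no unilateral deviation beneficial
Mixed NE: P1 plays Hiking with p = 0.8293, P2 plays Hiking with q = 0.1707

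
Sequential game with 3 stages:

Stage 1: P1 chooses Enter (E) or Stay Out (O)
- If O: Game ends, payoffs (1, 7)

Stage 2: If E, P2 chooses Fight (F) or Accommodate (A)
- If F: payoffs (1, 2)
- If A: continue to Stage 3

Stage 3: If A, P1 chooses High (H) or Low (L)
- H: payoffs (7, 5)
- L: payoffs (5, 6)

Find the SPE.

SPE: (E, A, H); Outcome (7, 5)

Work:
Stage 3: P1 chooses H (7 vs 5)
Stage 2: P2: F->2, A->5 (anticipating H). Choose A
Stage 1: P1: O->1, E->7 (anticipating A, H). Choose E
SPE path: E -> A -> H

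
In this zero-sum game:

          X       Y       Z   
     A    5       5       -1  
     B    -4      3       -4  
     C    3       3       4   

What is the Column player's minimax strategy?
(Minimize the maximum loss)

Column should play Z, value = 4

Work:
Column player minimizes Row's maximum payoff:
Column X: max payoff to Row = 5
Column Y: max payoff to Row = 5
Column Z: max payoff to Row = 4
Minimum is 4, achieved by column Z.
Minimax strategy: Z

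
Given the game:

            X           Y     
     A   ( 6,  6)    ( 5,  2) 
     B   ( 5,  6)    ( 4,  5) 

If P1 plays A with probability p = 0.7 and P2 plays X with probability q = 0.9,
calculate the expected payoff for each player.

E[P1] = 5.6, E[P2] = 5.69

Work:
E[P1] = p·q·π₁(A,X) + p·(1-q)·π₁(A,Y) + (1-p)·q·π₁(B,X) + (1-p)·(1-q)·π₁(B,Y)
= 0.7·0.9·6 + 0.7·0.1·5 + 0.3·0.9·5 + 0.3·0.1·4
= 5.6

E[P2] = 5.69 (similar calculation)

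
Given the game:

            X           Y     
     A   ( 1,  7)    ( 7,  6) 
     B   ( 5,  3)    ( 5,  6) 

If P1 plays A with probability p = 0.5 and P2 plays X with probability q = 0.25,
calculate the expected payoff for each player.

E[P1] = 5.25, E[P2] = 5.75

Work:
E[P1] = p·q·π₁(A,X) + p·(1-q)·π₁(A,Y) + (1-p)·q·π₁(B,X) + (1-p)·(1-q)·π₁(B,Y)
= 0.5·0.25·1 + 0.5·0.75·7 + 0.5·0.25·5 + 0.5·0.75·5
= 5.25

E[P2] = 5.75 (similar calculation)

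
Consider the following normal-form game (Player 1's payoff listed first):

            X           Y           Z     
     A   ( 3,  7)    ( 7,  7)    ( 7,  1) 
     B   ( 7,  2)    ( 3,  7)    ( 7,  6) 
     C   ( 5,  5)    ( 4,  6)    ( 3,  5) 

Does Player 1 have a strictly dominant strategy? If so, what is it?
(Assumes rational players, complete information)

No strictly dominant strategy exists for Player 1

Work:
A strategy strictly dominates another if it gives a strictly higher payoff against every opponent action. Compare each pair of P1's strategies column-by-column:
  A vs B: [3 vs 7, 7 vs 3, 7 vs 7] → A does not strictly dominate B (column X: 3 ≤ 7)
  A vs C: [3 vs 5, 7 vs 4, 7 vs 3] → A does not strictly dominate C (column X: 3 ≤ 5)
  B vs A: [7 vs 3, 3 vs 7, 7 vs 7] → B does not strictly dominate A (column Y: 3 ≤ 7)
  B vs C: [7 vs 5, 3 vs 4, 7 vs 3] → B does not strictly dominate C (column Y: 3 ≤ 4)
  C vs A: [5 vs 3, 4 vs 7, 3 vs 7] → C does not strictly dominate A (column Y: 4 ≤ 7)
  C vs B: [5 vs 7, 4 vs 3, 3 vs 7] → C does not strictly dominate B (column X: 5 ≤ 7)
No single strategy strictly dominates all others → no strictly dominant strategy.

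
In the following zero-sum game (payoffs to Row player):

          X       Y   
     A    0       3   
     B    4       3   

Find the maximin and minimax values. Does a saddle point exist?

Maximin = 3, Minimax = 3, Saddle: True

Work:
Row minimums: [0, 3] → maximin = 3
Column maximums: [4, 3] → minimax = 3
Saddle point exists! Game value = 3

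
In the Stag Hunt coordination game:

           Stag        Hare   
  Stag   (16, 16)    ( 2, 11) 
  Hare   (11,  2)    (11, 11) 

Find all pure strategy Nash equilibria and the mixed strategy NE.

Pure NE: (Stag, Stag) and (Hare, Hare); Mixed NE: p = 0.6429, q = 0.6429

Work:
Check pure NE:
(Stag, Stag): (16, 16) - no unilateral deviation beneficial
(Hare, Hare): (11, 11) - no unilateral deviation beneficial
Mixed NE: P1 plays Stag with p = 0.6429, P2 plays Stag with q = 0.6429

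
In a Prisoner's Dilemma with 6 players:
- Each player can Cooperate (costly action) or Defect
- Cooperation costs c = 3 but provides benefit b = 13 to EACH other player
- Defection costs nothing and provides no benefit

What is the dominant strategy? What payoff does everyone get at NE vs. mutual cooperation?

Dominant: Defect; NE payoff = 0; Coop payoff = 62

Work:
Defect dominates (saves cost c = 3, benefit to others is external)
NE: All defect → everyone gets 0
If all cooperate: each receives (5)×13 - 3 = 62
Social dilemma: 62 > 0 but NE gives 0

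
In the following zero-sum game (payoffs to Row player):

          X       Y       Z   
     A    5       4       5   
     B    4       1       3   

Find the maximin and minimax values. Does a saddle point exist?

Maximin = 4, Minimax = 4, Saddle: True

Work:
Row minimums: [4, 1] → maximin = 4
Column maximums: [5, 4, 5] → minimax = 4
Saddle point exists! Game value = 4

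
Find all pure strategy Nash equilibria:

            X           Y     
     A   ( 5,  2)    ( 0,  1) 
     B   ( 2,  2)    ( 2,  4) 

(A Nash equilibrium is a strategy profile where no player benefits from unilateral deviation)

Nash equilibrium: (A, X), (B, Y)

Work:
Best responses:
  P1 vs X: payoffs [5, 2] → best response A (payoff 5)
  P1 vs Y: payoffs [0, 2] → best response B (payoff 2)
  P2 vs A: payoffs [2, 1] → best response X (payoff 2)
  P2 vs B: payoffs [2, 4] → best response Y (payoff 4)
Mutual best responses: (A,X), (B,Y) → Nash equilibria.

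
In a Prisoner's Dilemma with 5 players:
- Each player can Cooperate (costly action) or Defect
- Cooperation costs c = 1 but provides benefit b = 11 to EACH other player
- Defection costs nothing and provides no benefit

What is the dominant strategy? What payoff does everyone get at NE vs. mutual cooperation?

Dominant: Defect; NE payoff = 0; Coop payoff = 43

Work:
Defect dominates (saves cost c = 1, benefit to others is external)
NE: All defect → everyone gets 0
If all cooperate: each receives (4)×11 - 1 = 43
Social dilemma: 43 > 0 but NE gives 0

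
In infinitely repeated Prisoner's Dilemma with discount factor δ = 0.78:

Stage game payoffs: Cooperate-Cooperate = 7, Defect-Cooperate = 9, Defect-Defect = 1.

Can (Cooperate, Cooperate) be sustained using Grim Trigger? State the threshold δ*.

δ* = 0.25; since δ = 0.78 ≥ 0.25, cooperation can be sustained

Work:
For Grim Trigger:
Cooperate forever: 7/(1-δ)
Defect then punished: 9 + 1·δ/(1-δ)
Need: 7/(1-δ) ≥ 9 + 1·δ/(1-δ)
Solving: δ ≥ (T-R)/(T-P) = (9-7)/(9-1) = 0.25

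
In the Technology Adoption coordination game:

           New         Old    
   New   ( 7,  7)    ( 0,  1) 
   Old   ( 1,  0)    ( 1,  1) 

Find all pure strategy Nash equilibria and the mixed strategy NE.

Pure NE: (New, New) and (Old, Old); Mixed NE: p = 0.1429, q = 0.1429

Work:
Check pure NE:
(New, New): (7, 7) - no unilateral deviation beneficial
(Old, Old): (1, 1) - no unilateral deviation beneficial
Mixed NE: P1 plays New with p = 0.1429, P2 plays New with q = 0.1429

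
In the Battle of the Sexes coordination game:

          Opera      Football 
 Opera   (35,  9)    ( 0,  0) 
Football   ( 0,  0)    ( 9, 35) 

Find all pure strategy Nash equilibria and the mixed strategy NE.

Pure NE: (Opera, Opera) and (Football, Football); Mixed NE: p = 0.7955, q = 0.2045

Work:
Check pure NE:
(Opera, Opera): (35, 9) - no unilateral deviation beneficial
(Football, Football): (9, 35) - no unilateral deviation beneficial
Mixed NE: P1 plays Opera with p = 0.7955, P2 plays Opera with q = 0.2045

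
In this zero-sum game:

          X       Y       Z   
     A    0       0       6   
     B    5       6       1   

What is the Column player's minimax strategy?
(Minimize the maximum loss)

Column should play X, value = 5

Work:
Column player minimizes Row's maximum payoff:
Column X: max payoff to Row = 5
Column Y: max payoff to Row = 6
Column Z: max payoff to Row = 6
Minimum is 5, achieved by column X.
Minimax strategy: X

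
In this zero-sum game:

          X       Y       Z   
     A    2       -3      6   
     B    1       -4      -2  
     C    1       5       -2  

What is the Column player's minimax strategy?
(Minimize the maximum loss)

Column should play X, value = 2

Work:
Column player minimizes Row's maximum payoff:
Column X: max payoff to Row = 2
Column Y: max payoff to Row = 5
Column Z: max payoff to Row = 6
Minimum is 2, achieved by column X.
Minimax strategy: X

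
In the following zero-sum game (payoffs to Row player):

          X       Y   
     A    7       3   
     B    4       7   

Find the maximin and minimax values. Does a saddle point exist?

Maximin = 4, Minimax = 7, Saddle: False

Work:
Row minimums: [3, 4] → maximin = 4
Column maximums: [7, 7] → minimax = 7
No saddle point (maximin ≠ minimax). Mixed strategy needed.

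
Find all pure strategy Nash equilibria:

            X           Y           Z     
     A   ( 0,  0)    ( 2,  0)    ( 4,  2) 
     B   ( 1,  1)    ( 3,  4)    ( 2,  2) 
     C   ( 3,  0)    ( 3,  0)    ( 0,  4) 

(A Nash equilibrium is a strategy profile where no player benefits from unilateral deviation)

Nash equilibrium: (A, Z), (B, Y)

Work:
Best responses:
  P1 vs X: payoffs [0, 1, 3] → best response C (payoff 3)
  P1 vs Y: payoffs [2, 3, 3] → best response B/C (payoff 3)
  P1 vs Z: payoffs [4, 2, 0] → best response A (payoff 4)
  P2 vs A: payoffs [0, 0, 2] → best response Z (payoff 2)
  P2 vs B: payoffs [1, 4, 2] → best response Y (payoff 4)
  P2 vs C: payoffs [0, 0, 4] → best response Z (payoff 4)
Mutual best responses: (A,Z), (B,Y) → Nash equilibria.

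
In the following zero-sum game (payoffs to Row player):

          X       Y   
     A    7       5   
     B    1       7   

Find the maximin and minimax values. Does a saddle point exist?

Maximin = 5, Minimax = 7, Saddle: False

Work:
Row minimums: [5, 1] → maximin = 5
Column maximums: [7, 7] → minimax = 7
No saddle point (maximin ≠ minimax). Mixed strategy needed.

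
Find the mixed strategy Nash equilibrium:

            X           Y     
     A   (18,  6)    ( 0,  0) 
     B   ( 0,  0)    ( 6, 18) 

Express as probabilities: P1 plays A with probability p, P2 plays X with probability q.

p = 0.75, q = 0.25

Work:
Find probabilities that make opponent indifferent:
P2 chooses q to make P1 indifferent between A and B
P1 chooses p to make P2 indifferent between X and Y
Mixed NE: P1 plays (A: 0.75, B: 0.25), P2 plays (X: 0.25, Y: 0.75)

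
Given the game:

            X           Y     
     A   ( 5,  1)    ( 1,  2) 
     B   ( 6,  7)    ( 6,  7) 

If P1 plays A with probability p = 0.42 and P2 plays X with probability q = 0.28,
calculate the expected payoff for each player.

E[P1] = 4.3704, E[P2] = 4.7824

Work:
E[P1] = p·q·π₁(A,X) + p·(1-q)·π₁(A,Y) + (1-p)·q·π₁(B,X) + (1-p)·(1-q)·π₁(B,Y)
= 0.42·0.28·5 + 0.42·0.72·1 + 0.58·0.28·6 + 0.58·0.72·6
= 4.3704

E[P2] = 4.7824 (similar calculation)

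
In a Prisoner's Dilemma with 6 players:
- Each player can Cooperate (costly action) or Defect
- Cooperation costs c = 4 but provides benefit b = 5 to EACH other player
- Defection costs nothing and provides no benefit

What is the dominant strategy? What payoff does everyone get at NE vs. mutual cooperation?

Dominant: Defect; NE payoff = 0; Coop payoff = 21

Work:
Defect dominates (saves cost c = 4, benefit to others is external)
NE: All defect → everyone gets 0
If all cooperate: each receives (5)×5 - 4 = 21
Social dilemma: 21 > 0 but NE gives 0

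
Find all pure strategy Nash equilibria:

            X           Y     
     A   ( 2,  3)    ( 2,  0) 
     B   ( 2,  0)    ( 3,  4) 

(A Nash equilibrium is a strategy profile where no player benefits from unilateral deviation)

Nash equilibrium: (A, X), (B, Y)

Work:
Best responses:
  P1 vs X: payoffs [2, 2] → best response A/B (payoff 2)
  P1 vs Y: payoffs [2, 3] → best response B (payoff 3)
  P2 vs A: payoffs [3, 0] → best response X (payoff 3)
  P2 vs B: payoffs [0, 4] → best response Y (payoff 4)
Mutual best responses: (A,X), (B,Y) → Nash equilibria.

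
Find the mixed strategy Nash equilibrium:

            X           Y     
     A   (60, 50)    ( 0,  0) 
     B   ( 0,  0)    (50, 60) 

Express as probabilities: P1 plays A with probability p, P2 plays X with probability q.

p = 0.5455, q = 0.4545

Work:
Find probabilities that make opponent indifferent:
P2 chooses q to make P1 indifferent between A and B
P1 chooses p to make P2 indifferent between X and Y
Mixed NE: P1 plays (A: 0.5455, B: 0.4545), P2 plays (X: 0.4545, Y: 0.5455)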